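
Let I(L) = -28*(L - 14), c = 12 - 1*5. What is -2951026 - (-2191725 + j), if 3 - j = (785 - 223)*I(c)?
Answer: -649152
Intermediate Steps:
c = 7 (c = 12 - 5 = 7)
I(L) = 392 - 28*L (I(L) = -28*(-14 + L) = 392 - 28*L)
j = -110149 (j = 3 - (785 - 223)*(392 - 28*7) = 3 - 562*(392 - 196) = 3 - 562*196 = 3 - 1*110152 = 3 - 110152 = -110149)
-2951026 - (-2191725 + j) = -2951026 - (-2191725 - 110149) = -2951026 - 1*(-2301874) = -2951026 + 2301874 = -649152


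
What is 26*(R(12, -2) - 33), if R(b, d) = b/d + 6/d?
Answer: -1092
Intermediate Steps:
R(b, d) = 6/d + b/d
26*(R(12, -2) - 33) = 26*((6 + 12)/(-2) - 33) = 26*(-½*18 - 33) = 26*(-9 - 33) = 26*(-42) = -1092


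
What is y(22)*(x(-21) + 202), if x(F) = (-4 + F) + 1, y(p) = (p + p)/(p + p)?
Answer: 178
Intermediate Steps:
y(p) = 1 (y(p) = (2*p)/((2*p)) = (2*p)*(1/(2*p)) = 1)
x(F) = -3 + F
y(22)*(x(-21) + 202) = 1*((-3 - 21) + 202) = 1*(-24 + 202) = 1*178 = 178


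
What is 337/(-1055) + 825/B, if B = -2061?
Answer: -521644/724785 ≈ -0.71972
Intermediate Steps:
337/(-1055) + 825/B = 337/(-1055) + 825/(-2061) = 337*(-1/1055) + 825*(-1/2061) = -337/1055 - 275/687 = -521644/724785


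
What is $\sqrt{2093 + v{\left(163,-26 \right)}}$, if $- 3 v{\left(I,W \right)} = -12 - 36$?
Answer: $\sqrt{2109} \approx 45.924$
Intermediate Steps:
$v{\left(I,W \right)} = 16$ ($v{\left(I,W \right)} = - \frac{-12 - 36}{3} = \left(- \frac{1}{3}\right) \left(-48\right) = 16$)
$\sqrt{2093 + v{\left(163,-26 \right)}} = \sqrt{2093 + 16} = \sqrt{2109}$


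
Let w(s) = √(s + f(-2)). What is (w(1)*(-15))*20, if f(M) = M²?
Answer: -300*√5 ≈ -670.82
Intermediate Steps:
w(s) = √(4 + s) (w(s) = √(s + (-2)²) = √(s + 4) = √(4 + s))
(w(1)*(-15))*20 = (√(4 + 1)*(-15))*20 = (√5*(-15))*20 = -15*√5*20 = -300*√5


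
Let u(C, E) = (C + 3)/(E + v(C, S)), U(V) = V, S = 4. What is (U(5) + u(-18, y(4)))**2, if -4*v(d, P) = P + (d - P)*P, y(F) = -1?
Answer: 289/16 ≈ 18.063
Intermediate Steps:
v(d, P) = -P/4 - P*(d - P)/4 (v(d, P) = -(P + (d - P)*P)/4 = -(P + P*(d - P))/4 = -P/4 - P*(d - P)/4)
u(C, E) = (3 + C)/(3 + E - C) (u(C, E) = (C + 3)/(E + (1/4)*4*(-1 + 4 - C)) = (3 + C)/(E + (1/4)*4*(3 - C)) = (3 + C)/(E + (3 - C)) = (3 + C)/(3 + E - C))
(U(5) + u(-18, y(4)))**2 = (5 + (3 - 18)/(3 - 1 - 1*(-18)))**2 = (5 - 15/(3 - 1 + 18))**2 = (5 - 15/20)**2 = (5 + (1/20)*(-15))**2 = (5 - 3/4)**2 = (17/4)**2 = 289/16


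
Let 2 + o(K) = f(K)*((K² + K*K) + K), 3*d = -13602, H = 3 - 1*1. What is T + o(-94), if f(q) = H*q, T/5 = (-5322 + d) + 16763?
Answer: -3270131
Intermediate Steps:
H = 2 (H = 3 - 1 = 2)
d = -4534 (d = (⅓)*(-13602) = -4534)
T = 34535 (T = 5*((-5322 - 4534) + 16763) = 5*(-9856 + 16763) = 5*6907 = 34535)
f(q) = 2*q
o(K) = -2 + 2*K*(K + 2*K²) (o(K) = -2 + (2*K)*((K² + K*K) + K) = -2 + (2*K)*((K² + K²) + K) = -2 + (2*K)*(2*K² + K) = -2 + (2*K)*(K + 2*K²) = -2 + 2*K*(K + 2*K²))
T + o(-94) = 34535 + (-2 + 2*(-94)² + 4*(-94)³) = 34535 + (-2 + 2*8836 + 4*(-830584)) = 34535 + (-2 + 17672 - 3322336) = 34535 - 3304666 = -3270131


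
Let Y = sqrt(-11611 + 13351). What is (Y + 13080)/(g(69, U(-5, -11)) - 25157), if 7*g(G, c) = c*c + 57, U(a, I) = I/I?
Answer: -91560/176041 - 14*sqrt(435)/176041 ≈ -0.52176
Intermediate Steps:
U(a, I) = 1
g(G, c) = 57/7 + c**2/7 (g(G, c) = (c*c + 57)/7 = (c**2 + 57)/7 = (57 + c**2)/7 = 57/7 + c**2/7)
Y = 2*sqrt(435) (Y = sqrt(1740) = 2*sqrt(435) ≈ 41.713)
(Y + 13080)/(g(69, U(-5, -11)) - 25157) = (2*sqrt(435) + 13080)/((57/7 + (1/7)*1**2) - 25157) = (13080 + 2*sqrt(435))/((57/7 + (1/7)*1) - 25157) = (13080 + 2*sqrt(435))/((57/7 + 1/7) - 25157) = (13080 + 2*sqrt(435))/(58/7 - 25157) = (13080 + 2*sqrt(435))/(-176041/7) = (13080 + 2*sqrt(435))*(-7/176041) = -91560/176041 - 14*sqrt(435)/176041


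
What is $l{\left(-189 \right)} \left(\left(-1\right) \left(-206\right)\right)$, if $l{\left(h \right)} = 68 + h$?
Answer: $-24926$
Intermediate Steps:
$l{\left(-189 \right)} \left(\left(-1\right) \left(-206\right)\right) = \left(68 - 189\right) \left(\left(-1\right) \left(-206\right)\right) = \left(-121\right) 206 = -24926$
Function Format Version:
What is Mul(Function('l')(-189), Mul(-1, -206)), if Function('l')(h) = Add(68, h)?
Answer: -24926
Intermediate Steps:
Mul(Function('l')(-189), Mul(-1, -206)) = Mul(Add(68, -189), Mul(-1, -206)) = Mul(-121, 206) = -24926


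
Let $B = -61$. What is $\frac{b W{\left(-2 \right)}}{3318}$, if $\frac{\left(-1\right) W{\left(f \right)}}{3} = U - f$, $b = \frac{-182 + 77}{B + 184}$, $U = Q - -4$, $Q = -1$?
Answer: $\frac{25}{6478} \approx 0.0038592$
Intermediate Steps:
$U = 3$ ($U = -1 - -4 = -1 + 4 = 3$)
$b = - \frac{35}{41}$ ($b = \frac{-182 + 77}{-61 + 184} = - \frac{105}{123} = \left(-105\right) \frac{1}{123} = - \frac{35}{41} \approx -0.85366$)
$W{\left(f \right)} = -9 + 3 f$ ($W{\left(f \right)} = - 3 \left(3 - f\right) = -9 + 3 f$)
$\frac{b W{\left(-2 \right)}}{3318} = \frac{\left(- \frac{35}{41}\right) \left(-9 + 3 \left(-2\right)\right)}{3318} = - \frac{35 \left(-9 - 6\right)}{41} \cdot \frac{1}{3318} = \left(- \frac{35}{41}\right) \left(-15\right) \frac{1}{3318} = \frac{525}{41} \cdot \frac{1}{3318} = \frac{25}{6478}$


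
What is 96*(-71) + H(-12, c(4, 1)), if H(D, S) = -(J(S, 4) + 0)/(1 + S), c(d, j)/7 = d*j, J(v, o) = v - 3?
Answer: -197689/29 ≈ -6816.9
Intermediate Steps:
J(v, o) = -3 + v
c(d, j) = 7*d*j (c(d, j) = 7*(d*j) = 7*d*j)
H(D, S) = -(-3 + S)/(1 + S) (H(D, S) = -((-3 + S) + 0)/(1 + S) = -(-3 + S)/(1 + S))
96*(-71) + H(-12, c(4, 1)) = 96*(-71) + (3 - 7*4)/(1 + 7*4*1) = -6816 + (3 - 1*28)/(1 + 28) = -6816 + (3 - 28)/29 = -6816 + (1/29)*(-25) = -6816 - 25/29 = -197689/29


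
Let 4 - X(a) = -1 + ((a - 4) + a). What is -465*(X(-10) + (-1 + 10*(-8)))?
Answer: 24180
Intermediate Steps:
X(a) = 9 - 2*a (X(a) = 4 - (-1 + ((a - 4) + a)) = 4 - (-1 + ((-4 + a) + a)) = 4 - (-1 + (-4 + 2*a)) = 4 - (-5 + 2*a) = 4 + (5 - 2*a) = 9 - 2*a)
-465*(X(-10) + (-1 + 10*(-8))) = -465*((9 - 2*(-10)) + (-1 + 10*(-8))) = -465*((9 + 20) + (-1 - 80)) = -465*(29 - 81) = -465*(-52) = 24180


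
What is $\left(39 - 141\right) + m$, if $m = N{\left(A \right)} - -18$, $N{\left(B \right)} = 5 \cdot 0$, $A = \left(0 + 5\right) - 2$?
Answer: $-84$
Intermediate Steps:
$A = 3$ ($A = 5 - 2 = 3$)
$N{\left(B \right)} = 0$
$m = 18$ ($m = 0 - -18 = 0 + 18 = 18$)
$\left(39 - 141\right) + m = \left(39 - 141\right) + 18 = -102 + 18 = -84$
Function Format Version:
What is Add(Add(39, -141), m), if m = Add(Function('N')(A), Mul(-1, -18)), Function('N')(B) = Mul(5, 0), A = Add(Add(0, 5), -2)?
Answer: -84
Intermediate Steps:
A = 3 (A = Add(5, -2) = 3)
Function('N')(B) = 0
m = 18 (m = Add(0, Mul(-1, -18)) = Add(0, 18) = 18)
Add(Add(39, -141), m) = Add(Add(39, -141), 18) = Add(-102, 18) = -84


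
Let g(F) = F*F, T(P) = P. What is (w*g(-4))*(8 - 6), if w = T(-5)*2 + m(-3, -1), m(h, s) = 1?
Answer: -288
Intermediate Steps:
g(F) = F**2
w = -9 (w = -5*2 + 1 = -10 + 1 = -9)
(w*g(-4))*(8 - 6) = (-9*(-4)**2)*(8 - 6) = -9*16*2 = -144*2 = -288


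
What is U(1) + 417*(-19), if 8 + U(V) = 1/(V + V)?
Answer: -15861/2 ≈ -7930.5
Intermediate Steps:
U(V) = -8 + 1/(2*V) (U(V) = -8 + 1/(V + V) = -8 + 1/(2*V))
U(1) + 417*(-19) = (-8 + (½)/1) + 417*(-19) = (-8 + (½)*1) - 7923 = (-8 + ½) - 7923 = -15/2 - 7923 = -15861/2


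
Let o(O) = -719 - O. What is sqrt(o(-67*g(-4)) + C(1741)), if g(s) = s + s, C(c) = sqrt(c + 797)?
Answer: sqrt(-1255 + 3*sqrt(282)) ≈ 34.708*I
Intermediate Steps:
C(c) = sqrt(797 + c)
g(s) = 2*s
sqrt(o(-67*g(-4)) + C(1741)) = sqrt((-719 - (-67)*2*(-4)) + sqrt(797 + 1741)) = sqrt((-719 - (-67)*(-8)) + sqrt(2538)) = sqrt((-719 - 1*536) + 3*sqrt(282)) = sqrt((-719 - 536) + 3*sqrt(282)) = sqrt(-1255 + 3*sqrt(282))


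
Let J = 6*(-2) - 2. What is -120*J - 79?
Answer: 1601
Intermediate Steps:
J = -14 (J = -12 - 2 = -14)
-120*J - 79 = -120*(-14) - 79 = 1680 - 79 = 1601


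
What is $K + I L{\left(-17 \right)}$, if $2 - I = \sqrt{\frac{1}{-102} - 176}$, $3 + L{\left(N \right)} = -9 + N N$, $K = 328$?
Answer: $882 - \frac{277 i \sqrt{1831206}}{102} \approx 882.0 - 3674.9 i$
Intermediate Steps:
$L{\left(N \right)} = -12 + N^{2}$ ($L{\left(N \right)} = -3 + \left(-9 + N N\right) = -3 + \left(-9 + N^{2}\right) = -12 + N^{2}$)
$I = 2 - \frac{i \sqrt{1831206}}{102}$ ($I = 2 - \sqrt{\frac{1}{-102} - 176} = 2 - \sqrt{- \frac{1}{102} - 176} = 2 - \sqrt{- \frac{17953}{102}} = 2 - \frac{i \sqrt{1831206}}{102} \approx 2.0 - 13.267 i$)
$K + I L{\left(-17 \right)} = 328 + \left(2 - \frac{i \sqrt{1831206}}{102}\right) \left(-12 + \left(-17\right)^{2}\right) = 328 + \left(2 - \frac{i \sqrt{1831206}}{102}\right) \left(-12 + 289\right) = 328 + \left(2 - \frac{i \sqrt{1831206}}{102}\right) 277 = 328 + \left(554 - \frac{277 i \sqrt{1831206}}{102}\right) = 882 - \frac{277 i \sqrt{1831206}}{102}$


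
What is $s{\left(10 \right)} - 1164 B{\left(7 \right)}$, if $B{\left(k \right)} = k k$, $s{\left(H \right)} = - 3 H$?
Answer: $-57066$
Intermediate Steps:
$B{\left(k \right)} = k^{2}$
$s{\left(10 \right)} - 1164 B{\left(7 \right)} = \left(-3\right) 10 - 1164 \cdot 7^{2} = -30 - 57036 = -57066$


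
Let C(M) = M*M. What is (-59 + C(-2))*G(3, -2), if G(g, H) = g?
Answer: -165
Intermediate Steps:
C(M) = M²
(-59 + C(-2))*G(3, -2) = (-59 + (-2)²)*3 = (-59 + 4)*3 = -55*3 = -165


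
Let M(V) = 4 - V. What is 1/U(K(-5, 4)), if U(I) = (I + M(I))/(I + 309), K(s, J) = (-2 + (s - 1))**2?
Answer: 373/4 ≈ 93.250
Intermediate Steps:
K(s, J) = (-3 + s)**2 (K(s, J) = (-2 + (-1 + s))**2 = (-3 + s)**2)
U(I) = 4/(309 + I) (U(I) = (I + (4 - I))/(I + 309) = 4/(309 + I))
1/U(K(-5, 4)) = 1/(4/(309 + (-3 - 5)**2)) = 1/(4/(309 + (-8)**2)) = 1/(4/(309 + 64)) = 1/(4/373) = 373/4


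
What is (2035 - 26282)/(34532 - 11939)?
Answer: -24247/22593 ≈ -1.0732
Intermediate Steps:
(2035 - 26282)/(34532 - 11939) = -24247/22593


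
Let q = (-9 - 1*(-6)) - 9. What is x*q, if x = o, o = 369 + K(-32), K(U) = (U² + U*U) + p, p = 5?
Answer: -29064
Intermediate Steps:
K(U) = 5 + 2*U² (K(U) = (U² + U*U) + 5 = (U² + U²) + 5 = 2*U² + 5 = 5 + 2*U²)
o = 2422 (o = 369 + (5 + 2*(-32)²) = 369 + (5 + 2*1024) = 369 + (5 + 2048) = 369 + 2053 = 2422)
x = 2422
q = -12 (q = (-9 + 6) - 9 = -3 - 9 = -12)
x*q = 2422*(-12) = -29064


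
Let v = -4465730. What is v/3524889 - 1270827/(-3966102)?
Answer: -1470224063473/1553341034742 ≈ -0.94649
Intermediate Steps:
v/3524889 - 1270827/(-3966102) = -4465730/3524889 - 1270827/(-3966102) = -4465730*1/3524889 - 1270827*(-1/3966102) = -4465730/3524889 + 141203/440678 = -1470224063473/1553341034742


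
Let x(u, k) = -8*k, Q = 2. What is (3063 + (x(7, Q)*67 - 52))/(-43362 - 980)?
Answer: -1939/44342 ≈ -0.043728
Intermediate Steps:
(3063 + (x(7, Q)*67 - 52))/(-43362 - 980) = (3063 + (-8*2*67 - 52))/(-43362 - 980) = (3063 + (-16*67 - 52))/(-44342) = (3063 + (-1072 - 52))*(-1/44342) = (3063 - 1124)*(-1/44342) = 1939*(-1/44342) = -1939/44342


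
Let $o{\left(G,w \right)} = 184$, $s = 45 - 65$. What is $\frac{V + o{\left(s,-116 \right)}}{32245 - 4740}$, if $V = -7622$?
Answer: $- \frac{7438}{27505} \approx -0.27042$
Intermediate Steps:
$s = -20$ ($s = 45 - 65 = -20$)
$\frac{V + o{\left(s,-116 \right)}}{32245 - 4740} = \frac{-7622 + 184}{32245 - 4740} = - \frac{7438}{27505}$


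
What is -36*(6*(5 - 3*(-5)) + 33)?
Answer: -5508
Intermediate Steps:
-36*(6*(5 - 3*(-5)) + 33) = -36*(6*(5 + 15) + 33) = -36*(6*20 + 33) = -36*(120 + 33) = -36*153 = -5508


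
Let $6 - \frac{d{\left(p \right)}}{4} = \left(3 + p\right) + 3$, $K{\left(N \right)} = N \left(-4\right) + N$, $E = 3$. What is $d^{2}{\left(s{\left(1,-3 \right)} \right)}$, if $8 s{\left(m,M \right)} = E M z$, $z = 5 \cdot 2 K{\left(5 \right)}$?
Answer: $455625$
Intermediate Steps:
$K{\left(N \right)} = - 3 N$ ($K{\left(N \right)} = - 4 N + N = - 3 N$)
$z = -150$ ($z = 5 \cdot 2 \left(\left(-3\right) 5\right) = 10 \left(-15\right) = -150$)
$s{\left(m,M \right)} = - \frac{225 M}{4}$ ($s{\left(m,M \right)} = \frac{3 M \left(-150\right)}{8} = \frac{\left(-450\right) M}{8} = - \frac{225 M}{4}$)
$d{\left(p \right)} = - 4 p$ ($d{\left(p \right)} = 24 - 4 \left(\left(3 + p\right) + 3\right) = 24 - 4 \left(6 + p\right) = 24 - \left(24 + 4 p\right) = - 4 p$)
$d^{2}{\left(s{\left(1,-3 \right)} \right)} = \left(- 4 \left(\left(- \frac{225}{4}\right) \left(-3\right)\right)\right)^{2} = \left(\left(-4\right) \frac{675}{4}\right)^{2} = \left(-675\right)^{2} = 455625$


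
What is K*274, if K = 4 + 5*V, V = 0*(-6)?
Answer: 1096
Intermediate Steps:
V = 0
K = 4 (K = 4 + 5*0 = 4 + 0 = 4)
K*274 = 4*274 = 1096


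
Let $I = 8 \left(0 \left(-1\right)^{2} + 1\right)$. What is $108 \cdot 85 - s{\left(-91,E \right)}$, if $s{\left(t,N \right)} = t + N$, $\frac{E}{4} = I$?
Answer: $9239$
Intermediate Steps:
$I = 8$ ($I = 8 \left(0 \cdot 1 + 1\right) = 8 \left(0 + 1\right) = 8 \cdot 1 = 8$)
$E = 32$ ($E = 4 \cdot 8 = 32$)
$s{\left(t,N \right)} = N + t$
$108 \cdot 85 - s{\left(-91,E \right)} = 108 \cdot 85 - \left(32 - 91\right) = 9180 - -59 = 9180 + 59 = 9239$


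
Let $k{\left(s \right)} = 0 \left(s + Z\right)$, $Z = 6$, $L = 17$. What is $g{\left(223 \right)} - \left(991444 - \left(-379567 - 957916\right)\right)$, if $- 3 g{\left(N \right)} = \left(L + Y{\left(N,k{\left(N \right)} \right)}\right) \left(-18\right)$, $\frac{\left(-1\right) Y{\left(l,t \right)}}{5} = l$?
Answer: $-2335515$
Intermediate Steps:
$k{\left(s \right)} = 0$ ($k{\left(s \right)} = 0 \left(s + 6\right) = 0 \left(6 + s\right) = 0$)
$Y{\left(l,t \right)} = - 5 l$
$g{\left(N \right)} = 102 - 30 N$ ($g{\left(N \right)} = - \frac{\left(17 - 5 N\right) \left(-18\right)}{3} = - \frac{-306 + 90 N}{3} = 102 - 30 N$)
$g{\left(223 \right)} - \left(991444 - \left(-379567 - 957916\right)\right) = \left(102 - 6690\right) - \left(991444 - \left(-379567 - 957916\right)\right) = -6588 - \left(991444 - -1337483\right) = -6588 - \left(991444 + 1337483\right) = -6588 - 2328927 = -2335515$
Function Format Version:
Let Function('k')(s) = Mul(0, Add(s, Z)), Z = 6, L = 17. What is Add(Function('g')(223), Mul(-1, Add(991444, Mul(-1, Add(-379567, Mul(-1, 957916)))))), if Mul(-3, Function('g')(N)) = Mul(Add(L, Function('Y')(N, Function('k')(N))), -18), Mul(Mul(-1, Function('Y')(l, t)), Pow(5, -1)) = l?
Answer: -2335515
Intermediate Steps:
Function('k')(s) = 0 (Function('k')(s) = Mul(0, Add(s, 6)) = Mul(0, Add(6, s)) = 0)
Function('Y')(l, t) = Mul(-5, l)
Function('g')(N) = Add(102, Mul(-30, N)) (Function('g')(N) = Mul(Rational(-1, 3), Mul(Add(17, Mul(-5, N)), -18)) = Mul(Rational(-1, 3), Add(-306, Mul(90, N))) = Add(102, Mul(-30, N)))
Add(Function('g')(223), Mul(-1, Add(991444, Mul(-1, Add(-379567, Mul(-1, 957916)))))) = Add(Add(102, Mul(-30, 223)), Mul(-1, Add(991444, Mul(-1, Add(-379567, Mul(-1, 957916)))))) = Add(Add(102, -6690), Mul(-1, Add(991444, Mul(-1, Add(-379567, -957916))))) = Add(-6588, Mul(-1, Add(991444, Mul(-1, -1337483)))) = Add(-6588, Mul(-1, Add(991444, 1337483))) = Add(-6588, Mul(-1, 2328927)) = Add(-6588, -2328927) = -2335515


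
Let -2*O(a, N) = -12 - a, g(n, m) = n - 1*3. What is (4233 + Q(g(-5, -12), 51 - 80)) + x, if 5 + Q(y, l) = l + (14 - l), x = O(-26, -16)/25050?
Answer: 106262093/25050 ≈ 4242.0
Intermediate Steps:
g(n, m) = -3 + n (g(n, m) = n - 3 = -3 + n)
O(a, N) = 6 + a/2 (O(a, N) = -(-12 - a)/2 = 6 + a/2)
x = -7/25050 (x = (6 + (1/2)*(-26))/25050 = (6 - 13)*(1/25050) = -7*1/25050 = -7/25050 ≈ -0.00027944)
Q(y, l) = 9 (Q(y, l) = -5 + (l + (14 - l)) = -5 + 14 = 9)
(4233 + Q(g(-5, -12), 51 - 80)) + x = (4233 + 9) - 7/25050 = 4242 - 7/25050 = 106262093/25050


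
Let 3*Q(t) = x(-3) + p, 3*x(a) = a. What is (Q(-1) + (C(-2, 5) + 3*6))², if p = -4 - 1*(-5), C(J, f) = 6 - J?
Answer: 676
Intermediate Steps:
x(a) = a/3
p = 1 (p = -4 + 5 = 1)
Q(t) = 0 (Q(t) = ((⅓)*(-3) + 1)/3 = (-1 + 1)/3 = (⅓)*0 = 0)
(Q(-1) + (C(-2, 5) + 3*6))² = (0 + ((6 - 1*(-2)) + 3*6))² = (0 + ((6 + 2) + 18))² = (0 + (8 + 18))² = (0 + 26)² = 26² = 676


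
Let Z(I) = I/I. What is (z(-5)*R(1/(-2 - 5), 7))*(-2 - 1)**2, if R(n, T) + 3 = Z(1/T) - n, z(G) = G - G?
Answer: 0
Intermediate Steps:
Z(I) = 1
z(G) = 0
R(n, T) = -2 - n (R(n, T) = -3 + (1 - n) = -2 - n)
(z(-5)*R(1/(-2 - 5), 7))*(-2 - 1)**2 = (0*(-2 - 1/(-2 - 5)))*(-2 - 1)**2 = (0*(-2 - 1/(-7)))*(-3)**2 = (0*(-2 - 1*(-1/7)))*9 = (0*(-2 + 1/7))*9 = (0*(-13/7))*9 = 0*9 = 0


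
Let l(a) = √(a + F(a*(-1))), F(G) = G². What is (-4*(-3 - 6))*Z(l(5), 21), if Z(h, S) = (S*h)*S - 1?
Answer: -36 + 15876*√30 ≈ 86920.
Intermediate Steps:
l(a) = √(a + a²) (l(a) = √(a + (a*(-1))²) = √(a + (-a)²) = √(a + a²))
Z(h, S) = -1 + h*S² (Z(h, S) = h*S² - 1 = -1 + h*S²)
(-4*(-3 - 6))*Z(l(5), 21) = (-4*(-3 - 6))*(-1 + √(5*(1 + 5))*21²) = (-4*(-9))*(-1 + √(5*6)*441) = 36*(-1 + √30*441) = 36*(-1 + 441*√30) = -36 + 15876*√30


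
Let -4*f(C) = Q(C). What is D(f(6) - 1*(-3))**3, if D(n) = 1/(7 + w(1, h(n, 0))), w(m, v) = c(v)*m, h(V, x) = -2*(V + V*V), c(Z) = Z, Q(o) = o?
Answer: -8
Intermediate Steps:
f(C) = -C/4
h(V, x) = -2*V - 2*V**2 (h(V, x) = -2*(V + V**2) = -2*V - 2*V**2)
w(m, v) = m*v (w(m, v) = v*m = m*v)
D(n) = 1/(7 - 2*n*(1 + n)) (D(n) = 1/(7 + 1*(-2*n*(1 + n))) = 1/(7 - 2*n*(1 + n)))
D(f(6) - 1*(-3))**3 = (-1/(-7 + 2*(-1/4*6 - 1*(-3))*(1 + (-1/4*6 - 1*(-3)))))**3 = (-1/(-7 + 2*(-3/2 + 3)*(1 + (-3/2 + 3))))**3 = (-1/(-7 + 2*(3/2)*(1 + 3/2)))**3 = (-1/(-7 + 2*(3/2)*(5/2)))**3 = (-1/(-7 + 15/2))**3 = (-1/1/2)**3 = (-1*2)**3 = (-2)**3 = -8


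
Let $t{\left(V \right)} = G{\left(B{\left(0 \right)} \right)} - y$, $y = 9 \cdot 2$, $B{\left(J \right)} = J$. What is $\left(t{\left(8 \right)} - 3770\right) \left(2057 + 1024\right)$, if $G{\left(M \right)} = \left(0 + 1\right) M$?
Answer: $-11670828$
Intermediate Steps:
$G{\left(M \right)} = M$ ($G{\left(M \right)} = 1 M = M$)
$y = 18$
$t{\left(V \right)} = -18$ ($t{\left(V \right)} = 0 - 18 = -18$)
$\left(t{\left(8 \right)} - 3770\right) \left(2057 + 1024\right) = \left(-18 - 3770\right) \left(2057 + 1024\right) = \left(-3788\right) 3081 = -11670828$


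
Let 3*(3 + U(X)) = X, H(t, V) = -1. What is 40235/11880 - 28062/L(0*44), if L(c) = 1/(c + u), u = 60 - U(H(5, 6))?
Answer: -4222761713/2376 ≈ -1.7773e+6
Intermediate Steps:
U(X) = -3 + X/3
u = 190/3 (u = 60 - (-3 + (⅓)*(-1)) = 60 - (-3 - ⅓) = 60 - 1*(-10/3) = 60 + 10/3 = 190/3 ≈ 63.333)
L(c) = 1/(190/3 + c) (L(c) = 1/(c + 190/3) = 1/(190/3 + c))
40235/11880 - 28062/L(0*44) = 40235/11880 - 28062/(3/(190 + 3*(0*44))) = 40235*(1/11880) - 28062/(3/(190 + 3*0)) = 8047/2376 - 28062/(3/(190 + 0)) = 8047/2376 - 28062/(3/190) = 8047/2376 - 28062/(3*(1/190)) = 8047/2376 - 28062/3/190 = 8047/2376 - 28062*190/3 = 8047/2376 - 1777260 = -4222761713/2376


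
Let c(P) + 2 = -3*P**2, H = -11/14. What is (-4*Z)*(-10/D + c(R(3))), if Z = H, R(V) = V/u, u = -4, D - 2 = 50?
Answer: -8877/728 ≈ -12.194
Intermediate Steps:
D = 52 (D = 2 + 50 = 52)
R(V) = -V/4 (R(V) = V/(-4) = V*(-1/4) = -V/4)
H = -11/14 (H = -11*1/14 = -11/14 ≈ -0.78571)
Z = -11/14 ≈ -0.78571
c(P) = -2 - 3*P**2
(-4*Z)*(-10/D + c(R(3))) = (-4*(-11/14))*(-10/52 + (-2 - 3*(-1/4*3)**2)) = 22*(-10*1/52 + (-2 - 3*(-3/4)**2))/7 = 22*(-5/26 + (-2 - 3*9/16))/7 = 22*(-5/26 + (-2 - 27/16))/7 = 22*(-5/26 - 59/16)/7 = (22/7)*(-807/208) = -8877/728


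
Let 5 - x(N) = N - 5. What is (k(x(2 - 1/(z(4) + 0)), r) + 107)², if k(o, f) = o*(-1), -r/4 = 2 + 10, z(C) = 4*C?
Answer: 2505889/256 ≈ 9788.6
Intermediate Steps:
r = -48 (r = -4*(2 + 10) = -4*12 = -48)
x(N) = 10 - N (x(N) = 5 - (N - 5) = 5 - (-5 + N) = 5 + (5 - N) = 10 - N)
k(o, f) = -o
(k(x(2 - 1/(z(4) + 0)), r) + 107)² = (-(10 - (2 - 1/(4*4 + 0))) + 107)² = (-(10 - (2 - 1/(16 + 0))) + 107)² = (-(10 - (2 - 1/16)) + 107)² = (-(10 - 1*31/16) + 107)² = (-(10 - 31/16) + 107)² = (-1*129/16 + 107)² = (-129/16 + 107)² = (1583/16)² = 2505889/256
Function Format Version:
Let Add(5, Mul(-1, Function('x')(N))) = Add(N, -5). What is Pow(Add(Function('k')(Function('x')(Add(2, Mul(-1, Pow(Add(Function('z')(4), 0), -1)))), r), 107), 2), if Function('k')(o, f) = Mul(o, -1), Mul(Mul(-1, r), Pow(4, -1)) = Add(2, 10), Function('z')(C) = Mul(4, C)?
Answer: Rational(2505889, 256) ≈ 9788.6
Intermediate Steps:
r = -48 (r = Mul(-4, Add(2, 10)) = Mul(-4, 12) = -48)
Function('x')(N) = Add(10, Mul(-1, N)) (Function('x')(N) = Add(5, Mul(-1, Add(N, -5))) = Add(5, Mul(-1, Add(-5, N))) = Add(5, Add(5, Mul(-1, N))) = Add(10, Mul(-1, N)))
Function('k')(o, f) = Mul(-1, o)
Pow(Add(Function('k')(Function('x')(Add(2, Mul(-1, Pow(Add(Function('z')(4), 0), -1)))), r), 107), 2) = Pow(Add(Mul(-1, Add(10, Mul(-1, Add(2, Mul(-1, Pow(Add(Mul(4, 4), 0), -1)))))), 107), 2) = Pow(Add(Mul(-1, Add(10, Mul(-1, Add(2, Mul(-1, Pow(Add(16, 0), -1)))))), 107), 2) = Pow(Add(Mul(-1, Add(10, Mul(-1, Add(2, Mul(-1, Pow(16, -1)))))), 107), 2) = Pow(Add(Mul(-1, Add(10, Mul(-1, Add(2, Mul(-1, Rational(1, 16)))))), 107), 2) = Pow(Add(Mul(-1, Add(10, Mul(-1, Add(2, Rational(-1, 16))))), 107), 2) = Pow(Add(Mul(-1, Add(10, Mul(-1, Rational(31, 16)))), 107), 2) = Pow(Add(Mul(-1, Add(10, Rational(-31, 16))), 107), 2) = Pow(Add(Mul(-1, Rational(129, 16)), 107), 2) = Pow(Add(Rational(-129, 16), 107), 2) = Pow(Rational(1583, 16), 2) = Rational(2505889, 256)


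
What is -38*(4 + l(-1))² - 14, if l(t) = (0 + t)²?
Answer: -964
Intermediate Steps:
l(t) = t²
-38*(4 + l(-1))² - 14 = -38*(4 + (-1)²)² - 14 = -38*(4 + 1)² - 14 = -38*5² - 14 = -38*25 - 14 = -950 - 14 = -964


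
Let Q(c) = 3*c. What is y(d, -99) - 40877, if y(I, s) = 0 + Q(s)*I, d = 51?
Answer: -56024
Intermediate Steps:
y(I, s) = 3*I*s (y(I, s) = 0 + (3*s)*I = 0 + 3*I*s = 3*I*s)
y(d, -99) - 40877 = 3*51*(-99) - 40877 = -15147 - 40877 = -56024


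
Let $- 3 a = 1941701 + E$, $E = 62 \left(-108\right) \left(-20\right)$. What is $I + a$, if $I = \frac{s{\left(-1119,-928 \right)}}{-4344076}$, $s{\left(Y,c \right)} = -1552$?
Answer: $- \frac{2254163841635}{3258057} \approx -6.9187 \cdot 10^{5}$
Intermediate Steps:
$E = 133920$ ($E = \left(-6696\right) \left(-20\right) = 133920$)
$a = - \frac{2075621}{3}$ ($a = - \frac{1941701 + 133920}{3} = \left(- \frac{1}{3}\right) 2075621 = - \frac{2075621}{3} \approx -6.9187 \cdot 10^{5}$)
$I = \frac{388}{1086019}$ ($I = - \frac{1552}{-4344076} = \left(-1552\right) \left(- \frac{1}{4344076}\right) = \frac{388}{1086019} \approx 0.00035727$)
$I + a = \frac{388}{1086019} - \frac{2075621}{3} = - \frac{2254163841635}{3258057}$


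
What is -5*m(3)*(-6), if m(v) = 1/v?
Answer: 10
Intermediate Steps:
-5*m(3)*(-6) = -5/3*(-6) = 10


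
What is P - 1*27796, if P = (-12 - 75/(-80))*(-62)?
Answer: -216881/8 ≈ -27110.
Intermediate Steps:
P = 5487/8 (P = (-12 - 75*(-1/80))*(-62) = (-12 + 15/16)*(-62) = -177/16*(-62) = 5487/8 ≈ 685.88)
P - 1*27796 = 5487/8 - 1*27796 = 5487/8 - 27796 = -216881/8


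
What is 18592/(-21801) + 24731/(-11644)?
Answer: -755645779/253850844 ≈ -2.9767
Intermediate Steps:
18592/(-21801) + 24731/(-11644) = 18592*(-1/21801) + 24731*(-1/11644) = -18592/21801 - 24731/11644 = -755645779/253850844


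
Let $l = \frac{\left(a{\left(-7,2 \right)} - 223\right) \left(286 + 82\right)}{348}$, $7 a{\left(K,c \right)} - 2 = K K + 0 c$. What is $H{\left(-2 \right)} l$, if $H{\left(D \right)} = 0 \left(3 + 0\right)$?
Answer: $0$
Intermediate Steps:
$a{\left(K,c \right)} = \frac{2}{7} + \frac{K^{2}}{7}$ ($a{\left(K,c \right)} = \frac{2}{7} + \frac{K K + 0 c}{7} = \frac{2}{7} + \frac{K^{2} + 0}{7} = \frac{2}{7} + \frac{K^{2}}{7}$)
$H{\left(D \right)} = 0$ ($H{\left(D \right)} = 0 \cdot 3 = 0$)
$l = - \frac{138920}{609}$ ($l = \frac{\left(\left(\frac{2}{7} + \frac{\left(-7\right)^{2}}{7}\right) - 223\right) \left(286 + 82\right)}{348} = \left(\left(\frac{2}{7} + \frac{1}{7} \cdot 49\right) - 223\right) 368 \cdot \frac{1}{348} = \left(\left(\frac{2}{7} + 7\right) - 223\right) 368 \cdot \frac{1}{348} = \left(\frac{51}{7} - 223\right) 368 \cdot \frac{1}{348} = \left(- \frac{1510}{7}\right) 368 \cdot \frac{1}{348} = \left(- \frac{555680}{7}\right) \frac{1}{348} = - \frac{138920}{609} \approx -228.11$)
$H{\left(-2 \right)} l = 0 \left(- \frac{138920}{609}\right) = 0$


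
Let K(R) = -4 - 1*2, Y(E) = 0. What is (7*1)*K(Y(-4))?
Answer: -42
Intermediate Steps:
K(R) = -6 (K(R) = -4 - 2 = -6)
(7*1)*K(Y(-4)) = (7*1)*(-6) = 7*(-6) = -42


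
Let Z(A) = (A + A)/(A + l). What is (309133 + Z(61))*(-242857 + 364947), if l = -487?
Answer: 8039048770120/213 ≈ 3.7742e+10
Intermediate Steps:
Z(A) = 2*A/(-487 + A) (Z(A) = (A + A)/(A - 487) = (2*A)/(-487 + A) = 2*A/(-487 + A))
(309133 + Z(61))*(-242857 + 364947) = (309133 + 2*61/(-487 + 61))*(-242857 + 364947) = (309133 + 2*61/(-426))*122090 = (309133 + 2*61*(-1/426))*122090 = (309133 - 61/213)*122090 = (65845268/213)*122090 = 8039048770120/213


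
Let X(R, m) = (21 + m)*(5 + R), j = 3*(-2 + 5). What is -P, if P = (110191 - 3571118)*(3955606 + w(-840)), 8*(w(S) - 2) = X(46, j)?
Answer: 54762929723619/4 ≈ 1.3691e+13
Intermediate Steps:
j = 9 (j = 3*3 = 9)
X(R, m) = (5 + R)*(21 + m)
w(S) = 773/4 (w(S) = 2 + (105 + 5*9 + 21*46 + 46*9)/8 = 2 + (105 + 45 + 966 + 414)/8 = 2 + (1/8)*1530 = 2 + 765/4 = 773/4)
P = -54762929723619/4 (P = (110191 - 3571118)*(3955606 + 773/4) = -3460927*15823197/4 = -54762929723619/4 ≈ -1.3691e+13)
-P = -1*(-54762929723619/4) = 54762929723619/4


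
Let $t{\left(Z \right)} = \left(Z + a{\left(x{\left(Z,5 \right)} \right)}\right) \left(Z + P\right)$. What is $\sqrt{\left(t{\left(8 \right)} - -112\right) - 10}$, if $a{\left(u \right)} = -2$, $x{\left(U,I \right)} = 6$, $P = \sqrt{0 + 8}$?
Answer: $\sqrt{150 + 12 \sqrt{2}} \approx 12.922$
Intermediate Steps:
$P = 2 \sqrt{2}$ ($P = \sqrt{8} = 2 \sqrt{2} \approx 2.8284$)
$t{\left(Z \right)} = \left(-2 + Z\right) \left(Z + 2 \sqrt{2}\right)$ ($t{\left(Z \right)} = \left(Z - 2\right) \left(Z + 2 \sqrt{2}\right) = \left(-2 + Z\right) \left(Z + 2 \sqrt{2}\right)$)
$\sqrt{\left(t{\left(8 \right)} - -112\right) - 10} = \sqrt{\left(\left(8^{2} - 4 \sqrt{2} - 16 + 2 \cdot 8 \sqrt{2}\right) - -112\right) - 10} = \sqrt{\left(\left(64 - 4 \sqrt{2} - 16 + 16 \sqrt{2}\right) + 112\right) - 10} = \sqrt{\left(\left(48 + 12 \sqrt{2}\right) + 112\right) - 10} = \sqrt{\left(160 + 12 \sqrt{2}\right) - 10} = \sqrt{150 + 12 \sqrt{2}}$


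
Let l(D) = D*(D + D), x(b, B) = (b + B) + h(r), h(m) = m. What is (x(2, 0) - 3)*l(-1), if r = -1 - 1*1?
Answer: -6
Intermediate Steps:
r = -2 (r = -1 - 1 = -2)
x(b, B) = -2 + B + b (x(b, B) = (b + B) - 2 = (B + b) - 2 = -2 + B + b)
l(D) = 2*D**2 (l(D) = D*(2*D) = 2*D**2)
(x(2, 0) - 3)*l(-1) = ((-2 + 0 + 2) - 3)*(2*(-1)**2) = (0 - 3)*(2*1) = -3*2 = -6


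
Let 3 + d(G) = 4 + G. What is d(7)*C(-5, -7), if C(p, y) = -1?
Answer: -8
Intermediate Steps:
d(G) = 1 + G (d(G) = -3 + (4 + G) = 1 + G)
d(7)*C(-5, -7) = (1 + 7)*(-1) = 8*(-1) = -8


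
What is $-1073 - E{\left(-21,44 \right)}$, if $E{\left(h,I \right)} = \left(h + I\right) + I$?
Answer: $-1140$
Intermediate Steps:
$E{\left(h,I \right)} = h + 2 I$ ($E{\left(h,I \right)} = \left(I + h\right) + I = h + 2 I$)
$-1073 - E{\left(-21,44 \right)} = -1073 - \left(-21 + 2 \cdot 44\right) = -1073 - \left(-21 + 88\right) = -1073 - 67 = -1140$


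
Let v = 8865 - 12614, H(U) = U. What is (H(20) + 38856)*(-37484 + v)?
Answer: -1602974108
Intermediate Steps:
v = -3749
(H(20) + 38856)*(-37484 + v) = (20 + 38856)*(-37484 - 3749) = 38876*(-41233) = -1602974108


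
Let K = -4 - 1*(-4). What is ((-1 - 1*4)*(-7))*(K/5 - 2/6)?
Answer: -35/3 ≈ -11.667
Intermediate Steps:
K = 0 (K = -4 + 4 = 0)
((-1 - 1*4)*(-7))*(K/5 - 2/6) = ((-1 - 1*4)*(-7))*(0/5 - 2/6) = ((-1 - 4)*(-7))*(0*(⅕) - 2*⅙) = (-5*(-7))*(0 - ⅓) = 35*(-⅓) = -35/3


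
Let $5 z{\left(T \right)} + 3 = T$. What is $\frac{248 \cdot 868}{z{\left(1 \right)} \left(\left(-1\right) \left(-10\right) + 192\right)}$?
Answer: $- \frac{269080}{101} \approx -2664.2$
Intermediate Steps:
$z{\left(T \right)} = - \frac{3}{5} + \frac{T}{5}$
$\frac{248 \cdot 868}{z{\left(1 \right)} \left(\left(-1\right) \left(-10\right) + 192\right)} = \frac{248 \cdot 868}{\left(- \frac{3}{5} + \frac{1}{5} \cdot 1\right) \left(\left(-1\right) \left(-10\right) + 192\right)} = \frac{215264}{\left(- \frac{3}{5} + \frac{1}{5}\right) \left(10 + 192\right)} = \frac{215264}{\left(- \frac{2}{5}\right) 202} = \frac{215264}{- \frac{404}{5}} = 215264 \left(- \frac{5}{404}\right) = - \frac{269080}{101}$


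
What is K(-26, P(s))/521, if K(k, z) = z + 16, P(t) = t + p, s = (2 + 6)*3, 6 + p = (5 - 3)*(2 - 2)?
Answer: 34/521 ≈ 0.065259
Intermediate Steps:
p = -6 (p = -6 + (5 - 3)*(2 - 2) = -6 + 2*0 = -6 + 0 = -6)
s = 24 (s = 8*3 = 24)
P(t) = -6 + t (P(t) = t - 6 = -6 + t)
K(k, z) = 16 + z
K(-26, P(s))/521 = (16 + (-6 + 24))/521 = (16 + 18)*(1/521) = 34*(1/521) = 34/521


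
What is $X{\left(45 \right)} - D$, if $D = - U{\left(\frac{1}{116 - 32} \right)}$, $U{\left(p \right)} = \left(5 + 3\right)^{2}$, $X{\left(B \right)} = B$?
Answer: $109$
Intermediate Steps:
$U{\left(p \right)} = 64$ ($U{\left(p \right)} = 8^{2} = 64$)
$D = -64$ ($D = \left(-1\right) 64 = -64$)
$X{\left(45 \right)} - D = 45 - -64 = 45 + 64 = 109$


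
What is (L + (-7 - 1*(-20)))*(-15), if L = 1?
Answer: -210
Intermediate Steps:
(L + (-7 - 1*(-20)))*(-15) = (1 + (-7 - 1*(-20)))*(-15) = (1 + (-7 + 20))*(-15) = (1 + 13)*(-15) = 14*(-15) = -210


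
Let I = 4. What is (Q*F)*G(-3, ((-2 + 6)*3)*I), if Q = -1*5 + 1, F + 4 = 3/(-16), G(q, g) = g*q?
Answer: -2412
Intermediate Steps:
F = -67/16 (F = -4 + 3/(-16) = -4 + 3*(-1/16) = -4 - 3/16 = -67/16 ≈ -4.1875)
Q = -4 (Q = -5 + 1 = -4)
(Q*F)*G(-3, ((-2 + 6)*3)*I) = (-4*(-67/16))*((((-2 + 6)*3)*4)*(-3)) = 67*(((4*3)*4)*(-3))/4 = 67*((12*4)*(-3))/4 = 67*(48*(-3))/4 = (67/4)*(-144) = -2412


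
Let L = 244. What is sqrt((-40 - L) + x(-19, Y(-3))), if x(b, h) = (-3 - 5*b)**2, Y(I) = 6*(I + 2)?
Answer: 2*sqrt(2045) ≈ 90.443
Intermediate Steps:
Y(I) = 12 + 6*I (Y(I) = 6*(2 + I) = 12 + 6*I)
sqrt((-40 - L) + x(-19, Y(-3))) = sqrt((-40 - 1*244) + (3 + 5*(-19))**2) = sqrt((-40 - 244) + (3 - 95)**2) = sqrt(-284 + (-92)**2) = sqrt(-284 + 8464) = sqrt(8180) = 2*sqrt(2045)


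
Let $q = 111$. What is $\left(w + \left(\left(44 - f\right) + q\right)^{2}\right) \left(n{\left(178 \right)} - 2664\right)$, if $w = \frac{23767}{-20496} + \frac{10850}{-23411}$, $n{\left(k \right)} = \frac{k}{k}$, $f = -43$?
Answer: $- \frac{50092492764028781}{479831856} \approx -1.044 \cdot 10^{8}$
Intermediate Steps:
$n{\left(k \right)} = 1$
$w = - \frac{778790837}{479831856}$ ($w = 23767 \left(- \frac{1}{20496}\right) + 10850 \left(- \frac{1}{23411}\right) = - \frac{23767}{20496} - \frac{10850}{23411} = - \frac{778790837}{479831856} \approx -1.623$)
$\left(w + \left(\left(44 - f\right) + q\right)^{2}\right) \left(n{\left(178 \right)} - 2664\right) = \left(- \frac{778790837}{479831856} + \left(\left(44 - -43\right) + 111\right)^{2}\right) \left(1 - 2664\right) = \left(- \frac{778790837}{479831856} + \left(\left(44 + 43\right) + 111\right)^{2}\right) \left(-2663\right) = \left(- \frac{778790837}{479831856} + \left(87 + 111\right)^{2}\right) \left(-2663\right) = \left(- \frac{778790837}{479831856} + 198^{2}\right) \left(-2663\right) = \left(- \frac{778790837}{479831856} + 39204\right) \left(-2663\right) = \frac{18810549291787}{479831856} \left(-2663\right) = - \frac{50092492764028781}{479831856}$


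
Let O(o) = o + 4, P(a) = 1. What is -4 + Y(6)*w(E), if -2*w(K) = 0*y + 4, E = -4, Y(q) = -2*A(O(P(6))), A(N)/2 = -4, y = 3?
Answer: -36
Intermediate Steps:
O(o) = 4 + o
A(N) = -8 (A(N) = 2*(-4) = -8)
Y(q) = 16 (Y(q) = -2*(-8) = 16)
w(K) = -2 (w(K) = -(0*3 + 4)/2 = -(0 + 4)/2 = -½*4 = -2)
-4 + Y(6)*w(E) = -4 + 16*(-2) = -4 - 32 = -36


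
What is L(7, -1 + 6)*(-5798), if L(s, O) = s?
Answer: -40586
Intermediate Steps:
L(7, -1 + 6)*(-5798) = 7*(-5798) = -40586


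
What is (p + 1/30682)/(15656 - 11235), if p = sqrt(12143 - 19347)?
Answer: 1/135645122 + 2*I*sqrt(1801)/4421 ≈ 7.3722e-9 + 0.019198*I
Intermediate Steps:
p = 2*I*sqrt(1801) (p = sqrt(-7204) = 2*I*sqrt(1801) ≈ 84.876*I)
(p + 1/30682)/(15656 - 11235) = (2*I*sqrt(1801) + 1/30682)/(15656 - 11235) = (2*I*sqrt(1801) + 1/30682)/4421 = (1/30682 + 2*I*sqrt(1801))*(1/4421) = 1/135645122 + 2*I*sqrt(1801)/4421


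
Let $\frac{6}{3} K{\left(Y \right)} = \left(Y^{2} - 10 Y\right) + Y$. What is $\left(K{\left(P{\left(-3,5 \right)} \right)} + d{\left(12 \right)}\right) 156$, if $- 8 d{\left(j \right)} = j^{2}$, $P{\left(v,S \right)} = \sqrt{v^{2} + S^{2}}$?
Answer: $-156 - 702 \sqrt{34} \approx -4249.3$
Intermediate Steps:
$P{\left(v,S \right)} = \sqrt{S^{2} + v^{2}}$
$d{\left(j \right)} = - \frac{j^{2}}{8}$
$K{\left(Y \right)} = \frac{Y^{2}}{2} - \frac{9 Y}{2}$ ($K{\left(Y \right)} = \frac{\left(Y^{2} - 10 Y\right) + Y}{2} = \frac{Y^{2} - 9 Y}{2} = \frac{Y^{2}}{2} - \frac{9 Y}{2}$)
$\left(K{\left(P{\left(-3,5 \right)} \right)} + d{\left(12 \right)}\right) 156 = \left(\frac{\sqrt{5^{2} + \left(-3\right)^{2}} \left(-9 + \sqrt{5^{2} + \left(-3\right)^{2}}\right)}{2} - \frac{12^{2}}{8}\right) 156 = \left(\frac{\sqrt{25 + 9} \left(-9 + \sqrt{25 + 9}\right)}{2} - 18\right) 156 = \left(\frac{\sqrt{34} \left(-9 + \sqrt{34}\right)}{2} - 18\right) 156 = \left(-18 + \frac{\sqrt{34} \left(-9 + \sqrt{34}\right)}{2}\right) 156 = -2808 + 78 \sqrt{34} \left(-9 + \sqrt{34}\right)$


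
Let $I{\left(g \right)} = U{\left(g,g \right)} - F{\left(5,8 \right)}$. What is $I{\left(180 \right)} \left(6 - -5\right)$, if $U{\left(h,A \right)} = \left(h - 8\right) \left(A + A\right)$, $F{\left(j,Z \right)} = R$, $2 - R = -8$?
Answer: $681010$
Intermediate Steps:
$R = 10$ ($R = 2 - -8 = 2 + 8 = 10$)
$F{\left(j,Z \right)} = 10$
$U{\left(h,A \right)} = 2 A \left(-8 + h\right)$ ($U{\left(h,A \right)} = \left(-8 + h\right) 2 A = 2 A \left(-8 + h\right)$)
$I{\left(g \right)} = -10 + 2 g \left(-8 + g\right)$ ($I{\left(g \right)} = 2 g \left(-8 + g\right) - 10 = -10 + 2 g \left(-8 + g\right)$)
$I{\left(180 \right)} \left(6 - -5\right) = \left(-10 + 2 \cdot 180 \left(-8 + 180\right)\right) \left(6 - -5\right) = \left(-10 + 2 \cdot 180 \cdot 172\right) \left(6 + 5\right) = \left(-10 + 61920\right) 11 = 61910 \cdot 11 = 681010$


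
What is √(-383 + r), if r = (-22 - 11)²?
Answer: √706 ≈ 26.571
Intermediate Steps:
r = 1089 (r = (-33)² = 1089)
√(-383 + r) = √(-383 + 1089) = √706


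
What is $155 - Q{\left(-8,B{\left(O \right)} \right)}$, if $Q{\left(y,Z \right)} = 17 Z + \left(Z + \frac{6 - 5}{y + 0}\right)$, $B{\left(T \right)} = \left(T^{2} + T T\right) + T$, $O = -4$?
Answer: $- \frac{2791}{8} \approx -348.88$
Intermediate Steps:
$B{\left(T \right)} = T + 2 T^{2}$ ($B{\left(T \right)} = \left(T^{2} + T^{2}\right) + T = 2 T^{2} + T = T + 2 T^{2}$)
$Q{\left(y,Z \right)} = \frac{1}{y} + 18 Z$ ($Q{\left(y,Z \right)} = 17 Z + \left(Z + 1 \frac{1}{y}\right) = 17 Z + \left(Z + \frac{1}{y}\right) = \frac{1}{y} + 18 Z$)
$155 - Q{\left(-8,B{\left(O \right)} \right)} = 155 - \left(\frac{1}{-8} + 18 \left(- 4 \left(1 + 2 \left(-4\right)\right)\right)\right) = 155 - \left(- \frac{1}{8} + 18 \left(- 4 \left(1 - 8\right)\right)\right) = 155 - \left(- \frac{1}{8} + 18 \left(\left(-4\right) \left(-7\right)\right)\right) = 155 - \left(- \frac{1}{8} + 18 \cdot 28\right) = 155 - \left(- \frac{1}{8} + 504\right) = 155 - \frac{4031}{8} = - \frac{2791}{8}$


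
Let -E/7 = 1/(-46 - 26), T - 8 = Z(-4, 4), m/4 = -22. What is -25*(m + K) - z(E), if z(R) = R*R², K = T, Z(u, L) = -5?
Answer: 793151657/373248 ≈ 2125.0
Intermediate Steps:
m = -88 (m = 4*(-22) = -88)
T = 3 (T = 8 - 5 = 3)
K = 3
E = 7/72 (E = -7/(-46 - 26) = -7/(-72) = -7*(-1/72) = 7/72 ≈ 0.097222)
z(R) = R³
-25*(m + K) - z(E) = -25*(-88 + 3) - (7/72)³ = -25*(-85) - 1*343/373248 = 2125 - 343/373248 = 793151657/373248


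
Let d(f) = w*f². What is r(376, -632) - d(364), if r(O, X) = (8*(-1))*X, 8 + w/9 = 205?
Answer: -234910352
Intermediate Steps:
w = 1773 (w = -72 + 9*205 = -72 + 1845 = 1773)
r(O, X) = -8*X
d(f) = 1773*f²
r(376, -632) - d(364) = -8*(-632) - 1773*364² = 5056 - 1773*132496 = 5056 - 1*234915408 = 5056 - 234915408 = -234910352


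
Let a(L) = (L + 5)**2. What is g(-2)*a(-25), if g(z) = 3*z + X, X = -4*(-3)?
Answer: 2400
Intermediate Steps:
X = 12
a(L) = (5 + L)**2
g(z) = 12 + 3*z (g(z) = 3*z + 12 = 12 + 3*z)
g(-2)*a(-25) = (12 + 3*(-2))*(5 - 25)**2 = (12 - 6)*(-20)**2 = 6*400 = 2400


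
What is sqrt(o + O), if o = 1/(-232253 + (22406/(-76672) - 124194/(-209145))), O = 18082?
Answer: sqrt(6966811467061588746640862379338178)/620717224006137 ≈ 134.47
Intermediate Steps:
o = -2672594240/620717224006137 (o = 1/(-232253 + (22406*(-1/76672) - 124194*(-1/209145))) = 1/(-232253 + (-11203/38336 + 41398/69715)) = 1/(-232253 + 806016583/2672594240) = 1/(-620717224006137/2672594240) = -2672594240/620717224006137 ≈ -4.3057e-6)
sqrt(o + O) = sqrt(-2672594240/620717224006137 + 18082) = sqrt(11223808841806374994/620717224006137) = sqrt(6966811467061588746640862379338178)/620717224006137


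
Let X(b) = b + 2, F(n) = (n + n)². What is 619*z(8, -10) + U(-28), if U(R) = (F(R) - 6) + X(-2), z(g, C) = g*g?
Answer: 42746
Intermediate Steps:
F(n) = 4*n² (F(n) = (2*n)² = 4*n²)
X(b) = 2 + b
z(g, C) = g²
U(R) = -6 + 4*R² (U(R) = (4*R² - 6) + (2 - 2) = (-6 + 4*R²) + 0 = -6 + 4*R²)
619*z(8, -10) + U(-28) = 619*8² + (-6 + 4*(-28)²) = 619*64 + (-6 + 4*784) = 39616 + (-6 + 3136) = 39616 + 3130 = 42746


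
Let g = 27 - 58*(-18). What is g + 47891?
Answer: 48962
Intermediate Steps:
g = 1071 (g = 27 + 1044 = 1071)
g + 47891 = 1071 + 47891 = 48962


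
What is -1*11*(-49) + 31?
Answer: 570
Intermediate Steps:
-1*11*(-49) + 31 = -11*(-49) + 31 = 539 + 31 = 570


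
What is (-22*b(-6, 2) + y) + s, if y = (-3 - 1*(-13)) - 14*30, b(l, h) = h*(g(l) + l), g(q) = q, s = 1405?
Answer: 1523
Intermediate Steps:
b(l, h) = 2*h*l (b(l, h) = h*(l + l) = h*(2*l) = 2*h*l)
y = -410 (y = (-3 + 13) - 420 = 10 - 420 = -410)
(-22*b(-6, 2) + y) + s = (-44*2*(-6) - 410) + 1405 = (-22*(-24) - 410) + 1405 = (528 - 410) + 1405 = 118 + 1405 = 1523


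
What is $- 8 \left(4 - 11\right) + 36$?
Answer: $92$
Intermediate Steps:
$- 8 \left(4 - 11\right) + 36 = \left(-8\right) \left(-7\right) + 36 = 56 + 36 = 92$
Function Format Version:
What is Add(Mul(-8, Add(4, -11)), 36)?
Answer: 92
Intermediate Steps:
Add(Mul(-8, Add(4, -11)), 36) = Add(Mul(-8, -7), 36) = Add(56, 36) = 92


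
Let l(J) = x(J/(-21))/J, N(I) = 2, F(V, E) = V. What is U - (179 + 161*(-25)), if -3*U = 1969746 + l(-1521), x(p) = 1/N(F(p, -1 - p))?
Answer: -5956868735/9126 ≈ -6.5274e+5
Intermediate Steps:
x(p) = ½ (x(p) = 1/2 = ½)
l(J) = 1/(2*J)
U = -5991967331/9126 (U = -(1969746 + (½)/(-1521))/3 = -(1969746 + (½)*(-1/1521))/3 = -(1969746 - 1/3042)/3 = -⅓*5991967331/3042 = -5991967331/9126 ≈ -6.5658e+5)
U - (179 + 161*(-25)) = -5991967331/9126 - (179 + 161*(-25)) = -5991967331/9126 - (179 - 4025) = -5991967331/9126 - 1*(-3846) = -5991967331/9126 + 3846 = -5956868735/9126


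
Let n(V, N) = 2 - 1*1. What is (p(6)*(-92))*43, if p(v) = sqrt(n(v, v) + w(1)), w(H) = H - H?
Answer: -3956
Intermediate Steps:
w(H) = 0
n(V, N) = 1 (n(V, N) = 2 - 1 = 1)
p(v) = 1 (p(v) = sqrt(1 + 0) = sqrt(1) = 1)
(p(6)*(-92))*43 = (1*(-92))*43 = -92*43 = -3956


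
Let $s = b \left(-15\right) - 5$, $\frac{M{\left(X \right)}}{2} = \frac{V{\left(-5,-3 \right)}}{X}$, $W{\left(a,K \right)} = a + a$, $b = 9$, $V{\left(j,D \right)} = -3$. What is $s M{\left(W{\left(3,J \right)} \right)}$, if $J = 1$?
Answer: $140$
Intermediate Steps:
$W{\left(a,K \right)} = 2 a$
$M{\left(X \right)} = - \frac{6}{X}$ ($M{\left(X \right)} = 2 \left(- \frac{3}{X}\right) = - \frac{6}{X}$)
$s = -140$ ($s = 9 \left(-15\right) - 5 = -135 - 5 = -140$)
$s M{\left(W{\left(3,J \right)} \right)} = - 140 \left(- \frac{6}{2 \cdot 3}\right) = - 140 \left(- \frac{6}{6}\right) = - 140 \left(\left(-6\right) \frac{1}{6}\right) = \left(-140\right) \left(-1\right) = 140$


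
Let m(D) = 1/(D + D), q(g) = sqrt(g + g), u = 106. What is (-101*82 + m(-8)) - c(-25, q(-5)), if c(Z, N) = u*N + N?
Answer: -132513/16 - 107*I*sqrt(10) ≈ -8282.1 - 338.36*I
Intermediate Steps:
q(g) = sqrt(2)*sqrt(g) (q(g) = sqrt(2*g) = sqrt(2)*sqrt(g))
c(Z, N) = 107*N (c(Z, N) = 106*N + N = 107*N)
m(D) = 1/(2*D)
(-101*82 + m(-8)) - c(-25, q(-5)) = (-101*82 + (1/2)/(-8)) - 107*sqrt(2)*sqrt(-5) = (-8282 + (1/2)*(-1/8)) - 107*sqrt(2)*(I*sqrt(5)) = (-8282 - 1/16) - 107*I*sqrt(10) = -132513/16 - 107*I*sqrt(10)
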